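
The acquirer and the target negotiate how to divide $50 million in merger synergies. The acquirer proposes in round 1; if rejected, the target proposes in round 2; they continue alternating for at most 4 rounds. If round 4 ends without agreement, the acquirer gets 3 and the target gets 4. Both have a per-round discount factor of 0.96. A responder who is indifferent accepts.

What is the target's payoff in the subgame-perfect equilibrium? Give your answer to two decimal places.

Round 4 (the target proposes): the acquirer gets 3 if talks fail, so the target offers 3 and keeps 47.
Round 3 (the acquirer proposes): the target can get 47 next round, worth 0.96 × 47 = 45.12 now, so the acquirer offers 45.12, keeping 4.88.
Round 2 (the target proposes): the acquirer can get 4.88 next round, worth 0.96 × 4.88 = 4.6848 now, so the target offers 4.6848, keeping 45.3152.
Round 1 (the acquirer proposes): the target can get 45.3152 next round, worth 0.96 × 45.3152 = 43.502592 now. The acquirer offers 43.502592 and keeps 50 − 43.502592 = 6.497408.

43.50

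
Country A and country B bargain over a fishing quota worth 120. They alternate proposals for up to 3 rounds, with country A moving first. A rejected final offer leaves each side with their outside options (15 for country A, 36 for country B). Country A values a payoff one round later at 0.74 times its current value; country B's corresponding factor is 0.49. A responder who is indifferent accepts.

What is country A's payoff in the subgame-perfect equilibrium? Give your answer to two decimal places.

91.66

Round 3 (country A proposes): country B gets 36 if talks fail, so country A offers 36 and keeps 84.
Round 2 (country B proposes): country A can get 84 next round, worth 0.74 × 84 = 62.16 now, so country B offers 62.16, keeping 57.84.
Round 1 (country A proposes): country B can get 57.84 next round, worth 0.49 × 57.84 = 28.3416 now; country A offers that and keeps 91.6584.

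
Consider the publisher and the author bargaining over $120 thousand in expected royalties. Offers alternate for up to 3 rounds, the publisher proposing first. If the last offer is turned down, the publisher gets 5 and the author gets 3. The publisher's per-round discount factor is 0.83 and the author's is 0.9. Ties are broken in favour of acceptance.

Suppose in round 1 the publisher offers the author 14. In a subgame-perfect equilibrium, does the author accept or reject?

Work out the author's continuation value if the offer is rejected.
Round 3 (the publisher proposes): the author gets 3 if talks fail, so the publisher offers 3 and keeps 117.
Round 2 (the author proposes): the publisher can get 117 next round, worth 0.83 × 117 = 97.11 now, so the author offers 97.11, keeping 22.89.
So by rejecting in round 1, the author gets 22.89 next round, worth 0.9 × 22.89 = 20.601 now.
Offer 14 < 20.601, so the author rejects.

Reject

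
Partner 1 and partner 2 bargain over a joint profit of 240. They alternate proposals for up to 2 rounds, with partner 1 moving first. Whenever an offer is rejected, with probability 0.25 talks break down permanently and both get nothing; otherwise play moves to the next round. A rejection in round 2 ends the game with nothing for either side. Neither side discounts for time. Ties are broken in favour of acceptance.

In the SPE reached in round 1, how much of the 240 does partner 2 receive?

180

By backward induction:
Round 2 (partner 2 proposes): partner 1 will accept anything ≥ 0, so partner 2 offers 0 and keeps 240.
Round 1 (partner 1 proposes): rejecting gives partner 2 an expected 0.75 × 240 = 180, so partner 1 offers 180, keeping 60.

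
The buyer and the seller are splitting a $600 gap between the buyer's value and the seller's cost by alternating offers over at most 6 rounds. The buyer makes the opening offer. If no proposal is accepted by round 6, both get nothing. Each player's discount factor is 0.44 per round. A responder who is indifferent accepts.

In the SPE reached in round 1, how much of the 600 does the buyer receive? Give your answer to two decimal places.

Round 6 (the seller proposes): the buyer will accept anything ≥ 0, so the seller offers 0 and keeps 600.
Round 5 (the buyer proposes): the seller can get 600 next round, worth 0.44 × 600 = 264 now. The buyer offers 264 and keeps 600 − 264 = 336.
Round 4 (the seller proposes): the buyer can get 336 next round, worth 0.44 × 336 = 147.84 now. The seller offers 147.84 and keeps 600 − 147.84 = 452.16.
Round 3 (the buyer proposes): the seller can get 452.16 next round, worth 0.44 × 452.16 = 198.9504 now. The buyer offers 198.9504 and keeps 600 − 198.9504 = 401.0496.
Round 2 (the seller proposes): the buyer can get 401.0496 next round, worth 0.44 × 401.0496 = 176.461824 now; the seller offers that and keeps 423.538176.
Round 1 (the buyer proposes): the seller can get 423.538176 next round, worth 0.44 × 423.538176 = 186.35679744 now; the buyer offers that and keeps 413.64320256.

413.64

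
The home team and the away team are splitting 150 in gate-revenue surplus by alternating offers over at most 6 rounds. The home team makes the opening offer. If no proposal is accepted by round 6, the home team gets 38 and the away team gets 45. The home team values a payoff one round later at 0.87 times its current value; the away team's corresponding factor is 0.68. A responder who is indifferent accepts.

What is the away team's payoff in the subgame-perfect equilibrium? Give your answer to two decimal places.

47.76

By backward induction:
Round 6 (the away team proposes): the home team gets 38 if talks fail, so the away team offers 38 and keeps 112.
Round 5 (the home team proposes): the away team can get 112 next round, worth 0.68 × 112 = 76.16 now. The home team offers 76.16 and keeps 150 − 76.16 = 73.84.
Round 4 (the away team proposes): the home team can get 73.84 next round, worth 0.87 × 73.84 = 64.2408 now, so the away team offers 64.2408, keeping 85.7592.
Round 3 (the home team proposes): the away team can get 85.7592 next round, worth 0.68 × 85.7592 = 58.316256 now. The home team offers 58.316256 and keeps 150 − 58.316256 = 91.683744.
Round 2 (the away team proposes): the home team can get 91.683744 next round, worth 0.87 × 91.683744 = 79.76485728 now; the away team offers that and keeps 70.23514272.
Round 1 (the home team proposes): the away team can get 70.23514272 next round, worth 0.68 × 70.23514272 = 47.7598970496 now. The home team offers 47.7598970496 and keeps 150 − 47.7598970496 = 102.2401029504.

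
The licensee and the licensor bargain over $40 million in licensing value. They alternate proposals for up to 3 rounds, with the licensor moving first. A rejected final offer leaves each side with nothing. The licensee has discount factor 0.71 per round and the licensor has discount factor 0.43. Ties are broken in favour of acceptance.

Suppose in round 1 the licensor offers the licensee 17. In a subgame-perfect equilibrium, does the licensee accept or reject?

Round 3 (the licensor proposes): rejection yields 0 for the licensee; the licensor offers 0 and keeps 40.
Round 2 (the licensee proposes): the licensor can get 40 next round, worth 0.43 × 40 = 17.2 now. The licensee offers 17.2 and keeps 40 − 17.2 = 22.8.
So by rejecting in round 1, the licensee gets 22.8 next round, worth 0.71 × 22.8 = 16.188 now.
Offer 17 ≥ 16.188, so the licensee accepts.

Accept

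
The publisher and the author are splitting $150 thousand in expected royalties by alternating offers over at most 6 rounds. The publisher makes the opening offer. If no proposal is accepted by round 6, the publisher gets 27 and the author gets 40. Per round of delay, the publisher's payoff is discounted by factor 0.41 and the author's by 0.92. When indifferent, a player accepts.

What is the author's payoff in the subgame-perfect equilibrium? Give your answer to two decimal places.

Round 6 (the author proposes): the publisher gets 27 if talks fail, so the author offers 27 and keeps 123.
Round 5 (the publisher proposes): the author can get 123 next round, worth 0.92 × 123 = 113.16 now; the publisher offers that and keeps 36.84.
Round 4 (the author proposes): the publisher can get 36.84 next round, worth 0.41 × 36.84 = 15.1044 now, so the author offers 15.1044, keeping 134.8956.
Round 3 (the publisher proposes): the author can get 134.8956 next round, worth 0.92 × 134.8956 = 124.103952 now, so the publisher offers 124.103952, keeping 25.896048.
Round 2 (the author proposes): the publisher can get 25.896048 next round, worth 0.41 × 25.896048 = 10.61737968 now, so the author offers 10.61737968, keeping 139.38262032.
Round 1 (the publisher proposes): the author can get 139.38262032 next round, worth 0.92 × 139.38262032 = 128.2320106944 now, so the publisher offers 128.2320106944, keeping 21.7679893056.

128.23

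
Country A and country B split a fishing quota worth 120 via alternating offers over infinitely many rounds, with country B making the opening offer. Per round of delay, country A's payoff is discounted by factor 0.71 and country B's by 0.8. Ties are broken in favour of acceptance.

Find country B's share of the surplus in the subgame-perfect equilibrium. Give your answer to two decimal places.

Let x be country B's share when country B proposes and y be country A's share when country A proposes.
Country A accepts iff offered ≥ 0.71·y, so x = 120 − 0.71y. Symmetrically y = 120 − 0.8x.
Substituting: x = 120 − 0.71(120 − 0.8x), giving x(1 − 0.8·0.71) = 120(1 − 0.71).
So x = 120 × 0.29 / 0.432 ≈ 80.5556, and country A receives 120 − x ≈ 39.4444.

80.56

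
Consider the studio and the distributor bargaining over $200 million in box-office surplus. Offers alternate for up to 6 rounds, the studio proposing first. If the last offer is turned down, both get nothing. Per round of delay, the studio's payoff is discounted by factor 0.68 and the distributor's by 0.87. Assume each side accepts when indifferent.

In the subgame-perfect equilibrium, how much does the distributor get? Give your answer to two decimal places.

Solve by backward induction from round 6.
Round 6 (the distributor proposes): rejection yields 0 for the studio; the distributor offers 0 and keeps 200.
Round 5 (the studio proposes): the distributor can get 200 next round, worth 0.87 × 200 = 174 now; the studio offers that and keeps 26.
Round 4 (the distributor proposes): the studio can get 26 next round, worth 0.68 × 26 = 17.68 now; the distributor offers that and keeps 182.32.
Round 3 (the studio proposes): the distributor can get 182.32 next round, worth 0.87 × 182.32 = 158.6184 now; the studio offers that and keeps 41.3816.
Round 2 (the distributor proposes): the studio can get 41.3816 next round, worth 0.68 × 41.3816 = 28.139488 now. The distributor offers 28.139488 and keeps 200 − 28.139488 = 171.860512.
Round 1 (the studio proposes): the distributor can get 171.860512 next round, worth 0.87 × 171.860512 = 149.51864544 now. The studio offers 149.51864544 and keeps 200 − 149.51864544 = 50.48135456.

149.52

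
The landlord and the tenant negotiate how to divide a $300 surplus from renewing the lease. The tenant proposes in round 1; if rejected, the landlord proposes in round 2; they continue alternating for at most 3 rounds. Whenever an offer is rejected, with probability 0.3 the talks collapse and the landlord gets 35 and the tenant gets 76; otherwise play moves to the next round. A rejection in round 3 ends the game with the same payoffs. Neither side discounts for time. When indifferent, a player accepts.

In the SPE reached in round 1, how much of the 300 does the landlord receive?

Round 3 (the tenant proposes): the landlord gets 35 if talks fail, so the tenant offers 35 and keeps 265.
Round 2 (the landlord proposes): rejecting gives the tenant an expected 0.7 × 265 + 0.3 × 76 = 208.3. The landlord offers 208.3 and keeps 300 − 208.3 = 91.7.
Round 1 (the tenant proposes): rejecting gives the landlord an expected 0.7 × 91.7 + 0.3 × 35 = 74.69, so the tenant offers 74.69, keeping 225.31.

74.69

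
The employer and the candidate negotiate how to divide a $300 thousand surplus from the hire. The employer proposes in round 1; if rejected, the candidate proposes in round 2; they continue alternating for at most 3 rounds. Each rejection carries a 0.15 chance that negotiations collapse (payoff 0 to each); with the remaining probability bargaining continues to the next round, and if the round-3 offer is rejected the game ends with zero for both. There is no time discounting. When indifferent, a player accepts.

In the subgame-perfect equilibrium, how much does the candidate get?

38.25

Round 3 (the employer proposes): rejection yields 0 for the candidate; the employer offers 0 and keeps 300.
Round 2 (the candidate proposes): rejecting gives the employer an expected 0.85 × 300 = 255. The candidate offers 255 and keeps 300 − 255 = 45.
Round 1 (the employer proposes): rejecting gives the candidate an expected 0.85 × 45 = 38.25; the employer offers that and keeps 261.75.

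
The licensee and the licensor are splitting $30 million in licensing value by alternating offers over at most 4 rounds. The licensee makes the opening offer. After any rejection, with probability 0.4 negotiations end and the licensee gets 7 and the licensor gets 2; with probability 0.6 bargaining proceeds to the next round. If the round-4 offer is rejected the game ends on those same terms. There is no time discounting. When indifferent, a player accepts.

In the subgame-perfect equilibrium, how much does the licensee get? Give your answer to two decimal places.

Round 4 (the licensor proposes): the licensee gets 7 if talks fail, so the licensor offers 7 and keeps 23.
Round 3 (the licensee proposes): rejecting gives the licensor an expected 0.6 × 23 + 0.4 × 2 = 14.6, so the licensee offers 14.6, keeping 15.4.
Round 2 (the licensor proposes): rejecting gives the licensee an expected 0.6 × 15.4 + 0.4 × 7 = 12.04; the licensor offers that and keeps 17.96.
Round 1 (the licensee proposes): rejecting gives the licensor an expected 0.6 × 17.96 + 0.4 × 2 = 11.576, so the licensee offers 11.576, keeping 18.424.

18.42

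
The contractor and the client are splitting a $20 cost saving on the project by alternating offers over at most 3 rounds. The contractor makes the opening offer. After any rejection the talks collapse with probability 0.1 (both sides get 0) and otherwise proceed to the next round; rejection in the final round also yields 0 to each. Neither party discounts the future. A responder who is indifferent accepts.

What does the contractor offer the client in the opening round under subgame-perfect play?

By backward induction:
Round 3 (the contractor proposes): rejection yields 0 for the client; the contractor offers 0 and keeps 20.
Round 2 (the client proposes): rejecting gives the contractor an expected 0.9 × 20 = 18, so the client offers 18, keeping 2.
Round 1 (the contractor proposes): rejecting gives the client an expected 0.9 × 2 = 1.8. The contractor offers 1.8 and keeps 20 − 1.8 = 18.2.

1.8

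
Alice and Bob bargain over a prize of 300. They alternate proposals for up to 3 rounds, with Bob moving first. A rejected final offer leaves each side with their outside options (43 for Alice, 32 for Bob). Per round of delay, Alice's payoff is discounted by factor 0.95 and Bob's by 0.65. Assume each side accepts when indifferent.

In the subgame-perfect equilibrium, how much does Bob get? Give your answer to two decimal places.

173.70

Round 3 (Bob proposes): Alice gets 43 if talks fail, so Bob offers 43 and keeps 257.
Round 2 (Alice proposes): Bob can get 257 next round, worth 0.65 × 257 = 167.05 now, so Alice offers 167.05, keeping 132.95.
Round 1 (Bob proposes): Alice can get 132.95 next round, worth 0.95 × 132.95 = 126.3025 now, so Bob offers 126.3025, keeping 173.6975.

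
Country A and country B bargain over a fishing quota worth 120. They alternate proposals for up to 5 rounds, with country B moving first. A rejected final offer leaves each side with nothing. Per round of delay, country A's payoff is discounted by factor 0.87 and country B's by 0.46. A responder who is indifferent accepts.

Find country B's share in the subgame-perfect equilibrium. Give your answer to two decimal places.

Round 5 (country B proposes): country A will accept anything ≥ 0, so country B offers 0 and keeps 120.
Round 4 (country A proposes): country B can get 120 next round, worth 0.46 × 120 = 55.2 now, so country A offers 55.2, keeping 64.8.
Round 3 (country B proposes): country A can get 64.8 next round, worth 0.87 × 64.8 = 56.376 now; country B offers that and keeps 63.624.
Round 2 (country A proposes): country B can get 63.624 next round, worth 0.46 × 63.624 = 29.26704 now, so country A offers 29.26704, keeping 90.73296.
Round 1 (country B proposes): country A can get 90.73296 next round, worth 0.87 × 90.73296 = 78.9376752 now, so country B offers 78.9376752, keeping 41.0623248.

41.06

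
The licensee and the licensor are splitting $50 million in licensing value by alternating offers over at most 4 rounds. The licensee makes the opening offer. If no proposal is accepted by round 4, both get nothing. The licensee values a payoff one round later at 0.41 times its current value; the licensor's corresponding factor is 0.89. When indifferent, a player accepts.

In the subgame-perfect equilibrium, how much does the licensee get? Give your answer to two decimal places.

7.51

Round 4 (the licensor proposes): the licensee will accept anything ≥ 0, so the licensor offers 0 and keeps 50.
Round 3 (the licensee proposes): the licensor can get 50 next round, worth 0.89 × 50 = 44.5 now; the licensee offers that and keeps 5.5.
Round 2 (the licensor proposes): the licensee can get 5.5 next round, worth 0.41 × 5.5 = 2.255 now; the licensor offers that and keeps 47.745.
Round 1 (the licensee proposes): the licensor can get 47.745 next round, worth 0.89 × 47.745 = 42.49305 now; the licensee offers that and keeps 7.50695.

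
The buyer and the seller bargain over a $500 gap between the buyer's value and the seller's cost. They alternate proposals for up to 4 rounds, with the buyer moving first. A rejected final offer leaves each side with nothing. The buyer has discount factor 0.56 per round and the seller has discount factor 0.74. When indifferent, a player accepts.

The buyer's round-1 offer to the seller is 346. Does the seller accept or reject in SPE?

Accept

Work out the seller's continuation value if the offer is rejected.
Round 4 (the seller proposes): the buyer will accept anything ≥ 0, so the seller offers 0 and keeps 500.
Round 3 (the buyer proposes): the seller can get 500 next round, worth 0.74 × 500 = 370 now; the buyer offers that and keeps 130.
Round 2 (the seller proposes): the buyer can get 130 next round, worth 0.56 × 130 = 72.8 now, so the seller offers 72.8, keeping 427.2.
So by rejecting in round 1, the seller gets 427.2 next round, worth 0.74 × 427.2 = 316.128 now.
Offer 346 ≥ 316.128, so the seller accepts.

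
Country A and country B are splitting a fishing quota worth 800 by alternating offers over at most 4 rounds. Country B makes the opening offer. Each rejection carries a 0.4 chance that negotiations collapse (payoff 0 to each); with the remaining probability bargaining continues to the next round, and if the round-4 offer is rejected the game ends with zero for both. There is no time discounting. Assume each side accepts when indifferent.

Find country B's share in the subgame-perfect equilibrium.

435.2

Round 4 (country A proposes): rejection yields 0 for country B; country A offers 0 and keeps 800.
Round 3 (country B proposes): rejecting gives country A an expected 0.6 × 800 = 480, so country B offers 480, keeping 320.
Round 2 (country A proposes): rejecting gives country B an expected 0.6 × 320 = 192, so country A offers 192, keeping 608.
Round 1 (country B proposes): rejecting gives country A an expected 0.6 × 608 = 364.8; country B offers that and keeps 435.2.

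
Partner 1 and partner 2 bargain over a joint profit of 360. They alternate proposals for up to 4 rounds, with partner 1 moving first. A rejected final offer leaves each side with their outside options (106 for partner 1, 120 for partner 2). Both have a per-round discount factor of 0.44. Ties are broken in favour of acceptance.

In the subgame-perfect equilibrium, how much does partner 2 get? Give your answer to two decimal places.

Round 4 (partner 2 proposes): partner 1 gets 106 if talks fail, so partner 2 offers 106 and keeps 254.
Round 3 (partner 1 proposes): partner 2 can get 254 next round, worth 0.44 × 254 = 111.76 now, so partner 1 offers 111.76, keeping 248.24.
Round 2 (partner 2 proposes): partner 1 can get 248.24 next round, worth 0.44 × 248.24 = 109.2256 now; partner 2 offers that and keeps 250.7744.
Round 1 (partner 1 proposes): partner 2 can get 250.7744 next round, worth 0.44 × 250.7744 = 110.340736 now; partner 1 offers that and keeps 249.659264.

110.34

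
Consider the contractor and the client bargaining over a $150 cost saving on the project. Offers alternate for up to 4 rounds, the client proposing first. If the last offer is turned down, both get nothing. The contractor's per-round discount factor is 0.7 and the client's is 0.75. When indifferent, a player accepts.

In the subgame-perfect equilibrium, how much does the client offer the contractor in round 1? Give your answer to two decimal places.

Round 4 (the contractor proposes): rejection yields 0 for the client; the contractor offers 0 and keeps 150.
Round 3 (the client proposes): the contractor can get 150 next round, worth 0.7 × 150 = 105 now. The client offers 105 and keeps 150 − 105 = 45.
Round 2 (the contractor proposes): the client can get 45 next round, worth 0.75 × 45 = 33.75 now; the contractor offers that and keeps 116.25.
Round 1 (the client proposes): the contractor can get 116.25 next round, worth 0.7 × 116.25 = 81.375 now; the client offers that and keeps 68.625.

81.38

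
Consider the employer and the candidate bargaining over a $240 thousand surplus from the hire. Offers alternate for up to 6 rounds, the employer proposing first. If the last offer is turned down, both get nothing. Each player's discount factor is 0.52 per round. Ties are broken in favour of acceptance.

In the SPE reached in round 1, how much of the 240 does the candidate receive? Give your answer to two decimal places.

Round 6 (the candidate proposes): the employer will accept anything ≥ 0, so the candidate offers 0 and keeps 240.
Round 5 (the employer proposes): the candidate can get 240 next round, worth 0.52 × 240 = 124.8 now, so the employer offers 124.8, keeping 115.2.
Round 4 (the candidate proposes): the employer can get 115.2 next round, worth 0.52 × 115.2 = 59.904 now, so the candidate offers 59.904, keeping 180.096.
Round 3 (the employer proposes): the candidate can get 180.096 next round, worth 0.52 × 180.096 = 93.64992 now. The employer offers 93.64992 and keeps 240 − 93.64992 = 146.35008.
Round 2 (the candidate proposes): the employer can get 146.35008 next round, worth 0.52 × 146.35008 = 76.1020416 now. The candidate offers 76.1020416 and keeps 240 − 76.1020416 = 163.8979584.
Round 1 (the employer proposes): the candidate can get 163.8979584 next round, worth 0.52 × 163.8979584 = 85.226938368 now. The employer offers 85.226938368 and keeps 240 − 85.226938368 = 154.773061632.

85.23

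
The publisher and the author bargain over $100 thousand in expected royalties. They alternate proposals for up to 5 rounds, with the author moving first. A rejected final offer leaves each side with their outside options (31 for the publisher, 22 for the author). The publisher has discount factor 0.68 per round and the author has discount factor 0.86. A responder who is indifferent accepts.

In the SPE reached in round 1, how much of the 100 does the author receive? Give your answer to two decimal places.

By backward induction:
Round 5 (the author proposes): the publisher gets 31 if talks fail, so the author offers 31 and keeps 69.
Round 4 (the publisher proposes): the author can get 69 next round, worth 0.86 × 69 = 59.34 now; the publisher offers that and keeps 40.66.
Round 3 (the author proposes): the publisher can get 40.66 next round, worth 0.68 × 40.66 = 27.6488 now, so the author offers 27.6488, keeping 72.3512.
Round 2 (the publisher proposes): the author can get 72.3512 next round, worth 0.86 × 72.3512 = 62.222032 now; the publisher offers that and keeps 37.777968.
Round 1 (the author proposes): the publisher can get 37.777968 next round, worth 0.68 × 37.777968 = 25.68901824 now; the author offers that and keeps 74.31098176.

74.31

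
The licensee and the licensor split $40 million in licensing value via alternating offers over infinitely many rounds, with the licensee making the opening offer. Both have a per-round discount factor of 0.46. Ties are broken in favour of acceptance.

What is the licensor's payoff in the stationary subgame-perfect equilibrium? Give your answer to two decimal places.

Let x be the licensee's share when the licensee proposes and y be the licensor's share when the licensor proposes.
The licensor accepts iff offered ≥ 0.46·y, so x = 40 − 0.46y. Symmetrically y = 40 − 0.46x.
Substituting: x = 40 − 0.46(40 − 0.46x), giving x(1 − 0.46·0.46) = 40(1 − 0.46).
So x = 40 × 0.54 / 0.7884 ≈ 27.3973, and the licensor receives 40 − x ≈ 12.6027.

12.60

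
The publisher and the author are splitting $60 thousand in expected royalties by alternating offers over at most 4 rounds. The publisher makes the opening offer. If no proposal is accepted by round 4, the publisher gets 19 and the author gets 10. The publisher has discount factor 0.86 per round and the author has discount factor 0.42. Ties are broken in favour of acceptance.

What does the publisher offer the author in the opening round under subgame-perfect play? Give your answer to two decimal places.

9.75

Round 4 (the author proposes): the publisher gets 19 if talks fail, so the author offers 19 and keeps 41.
Round 3 (the publisher proposes): the author can get 41 next round, worth 0.42 × 41 = 17.22 now. The publisher offers 17.22 and keeps 60 − 17.22 = 42.78.
Round 2 (the author proposes): the publisher can get 42.78 next round, worth 0.86 × 42.78 = 36.7908 now; the author offers that and keeps 23.2092.
Round 1 (the publisher proposes): the author can get 23.2092 next round, worth 0.42 × 23.2092 = 9.747864 now. The publisher offers 9.747864 and keeps 60 − 9.747864 = 50.252136.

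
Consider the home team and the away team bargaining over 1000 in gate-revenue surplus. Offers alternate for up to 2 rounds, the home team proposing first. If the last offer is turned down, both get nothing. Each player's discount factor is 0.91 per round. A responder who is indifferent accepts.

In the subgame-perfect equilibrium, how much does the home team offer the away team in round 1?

910

Round 2 (the away team proposes): rejection yields 0 for the home team; the away team offers 0 and keeps 1000.
Round 1 (the home team proposes): the away team can get 1000 next round, worth 0.91 × 1000 = 910 now, so the home team offers 910, keeping 90.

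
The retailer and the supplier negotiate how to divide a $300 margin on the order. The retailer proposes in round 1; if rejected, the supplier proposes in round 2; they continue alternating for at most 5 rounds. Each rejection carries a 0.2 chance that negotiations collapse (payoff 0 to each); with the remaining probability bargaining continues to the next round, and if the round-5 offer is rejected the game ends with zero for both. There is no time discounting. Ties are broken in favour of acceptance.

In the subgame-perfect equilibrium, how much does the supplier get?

78.72

Round 5 (the retailer proposes): rejection yields 0 for the supplier; the retailer offers 0 and keeps 300.
Round 4 (the supplier proposes): rejecting gives the retailer an expected 0.8 × 300 = 240; the supplier offers that and keeps 60.
Round 3 (the retailer proposes): rejecting gives the supplier an expected 0.8 × 60 = 48. The retailer offers 48 and keeps 300 − 48 = 252.
Round 2 (the supplier proposes): rejecting gives the retailer an expected 0.8 × 252 = 201.6, so the supplier offers 201.6, keeping 98.4.
Round 1 (the retailer proposes): rejecting gives the supplier an expected 0.8 × 98.4 = 78.72; the retailer offers that and keeps 221.28.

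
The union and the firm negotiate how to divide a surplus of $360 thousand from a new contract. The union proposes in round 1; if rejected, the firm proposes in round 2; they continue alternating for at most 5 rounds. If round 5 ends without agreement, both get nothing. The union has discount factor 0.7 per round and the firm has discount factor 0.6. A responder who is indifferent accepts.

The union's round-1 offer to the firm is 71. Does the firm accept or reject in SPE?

Round 5 (the union proposes): the firm will accept anything ≥ 0, so the union offers 0 and keeps 360.
Round 4 (the firm proposes): the union can get 360 next round, worth 0.7 × 360 = 252 now; the firm offers that and keeps 108.
Round 3 (the union proposes): the firm can get 108 next round, worth 0.6 × 108 = 64.8 now, so the union offers 64.8, keeping 295.2.
Round 2 (the firm proposes): the union can get 295.2 next round, worth 0.7 × 295.2 = 206.64 now; the firm offers that and keeps 153.36.
So by rejecting in round 1, the firm gets 153.36 next round, worth 0.6 × 153.36 = 92.016 now.
Offer 71 < 92.016, so the firm rejects.

Reject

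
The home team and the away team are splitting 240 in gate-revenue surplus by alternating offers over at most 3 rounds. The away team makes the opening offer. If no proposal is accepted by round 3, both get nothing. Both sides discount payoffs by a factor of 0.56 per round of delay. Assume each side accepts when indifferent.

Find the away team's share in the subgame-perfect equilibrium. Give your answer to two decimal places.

Round 3 (the away team proposes): the home team will accept anything ≥ 0, so the away team offers 0 and keeps 240.
Round 2 (the home team proposes): the away team can get 240 next round, worth 0.56 × 240 = 134.4 now. The home team offers 134.4 and keeps 240 − 134.4 = 105.6.
Round 1 (the away team proposes): the home team can get 105.6 next round, worth 0.56 × 105.6 = 59.136 now, so the away team offers 59.136, keeping 180.864.

180.86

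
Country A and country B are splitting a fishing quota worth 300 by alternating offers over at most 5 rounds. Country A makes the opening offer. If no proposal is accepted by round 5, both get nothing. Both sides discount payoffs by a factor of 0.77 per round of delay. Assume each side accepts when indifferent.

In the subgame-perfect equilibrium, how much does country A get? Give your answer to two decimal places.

215.37

Round 5 (country A proposes): rejection yields 0 for country B; country A offers 0 and keeps 300.
Round 4 (country B proposes): country A can get 300 next round, worth 0.77 × 300 = 231 now. Country B offers 231 and keeps 300 − 231 = 69.
Round 3 (country A proposes): country B can get 69 next round, worth 0.77 × 69 = 53.13 now; country A offers that and keeps 246.87.
Round 2 (country B proposes): country A can get 246.87 next round, worth 0.77 × 246.87 = 190.0899 now. Country B offers 190.0899 and keeps 300 − 190.0899 = 109.9101.
Round 1 (country A proposes): country B can get 109.9101 next round, worth 0.77 × 109.9101 = 84.630777 now; country A offers that and keeps 215.369223.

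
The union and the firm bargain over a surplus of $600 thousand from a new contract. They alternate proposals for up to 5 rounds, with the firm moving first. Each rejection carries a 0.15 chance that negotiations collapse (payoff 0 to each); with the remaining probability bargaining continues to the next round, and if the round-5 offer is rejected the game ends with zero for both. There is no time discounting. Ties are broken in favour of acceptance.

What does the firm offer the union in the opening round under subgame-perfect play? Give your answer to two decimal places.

131.77

Round 5 (the firm proposes): the union will accept anything ≥ 0, so the firm offers 0 and keeps 600.
Round 4 (the union proposes): rejecting gives the firm an expected 0.85 × 600 = 510, so the union offers 510, keeping 90.
Round 3 (the firm proposes): rejecting gives the union an expected 0.85 × 90 = 76.5. The firm offers 76.5 and keeps 600 − 76.5 = 523.5.
Round 2 (the union proposes): rejecting gives the firm an expected 0.85 × 523.5 = 444.975, so the union offers 444.975, keeping 155.025.
Round 1 (the firm proposes): rejecting gives the union an expected 0.85 × 155.025 = 131.77125, so the firm offers 131.77125, keeping 468.22875.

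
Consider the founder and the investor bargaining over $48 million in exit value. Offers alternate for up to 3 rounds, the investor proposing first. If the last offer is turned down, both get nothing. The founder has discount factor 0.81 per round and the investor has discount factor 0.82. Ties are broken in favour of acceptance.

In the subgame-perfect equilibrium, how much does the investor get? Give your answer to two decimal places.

41.00

Round 3 (the investor proposes): rejection yields 0 for the founder; the investor offers 0 and keeps 48.
Round 2 (the founder proposes): the investor can get 48 next round, worth 0.82 × 48 = 39.36 now. The founder offers 39.36 and keeps 48 − 39.36 = 8.64.
Round 1 (the investor proposes): the founder can get 8.64 next round, worth 0.81 × 8.64 = 6.9984 now, so the investor offers 6.9984, keeping 41.0016.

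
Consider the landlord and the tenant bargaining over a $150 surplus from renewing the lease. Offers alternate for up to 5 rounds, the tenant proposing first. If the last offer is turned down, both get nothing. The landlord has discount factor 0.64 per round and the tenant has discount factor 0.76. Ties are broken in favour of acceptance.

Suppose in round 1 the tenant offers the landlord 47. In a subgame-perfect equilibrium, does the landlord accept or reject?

Accept

Work out the landlord's continuation value if the offer is rejected.
Round 5 (the tenant proposes): rejection yields 0 for the landlord; the tenant offers 0 and keeps 150.
Round 4 (the landlord proposes): the tenant can get 150 next round, worth 0.76 × 150 = 114 now. The landlord offers 114 and keeps 150 − 114 = 36.
Round 3 (the tenant proposes): the landlord can get 36 next round, worth 0.64 × 36 = 23.04 now; the tenant offers that and keeps 126.96.
Round 2 (the landlord proposes): the tenant can get 126.96 next round, worth 0.76 × 126.96 = 96.4896 now, so the landlord offers 96.4896, keeping 53.5104.
So by rejecting in round 1, the landlord gets 53.5104 next round, worth 0.64 × 53.5104 = 34.246656 now.
Offer 47 ≥ 34.246656, so the landlord accepts.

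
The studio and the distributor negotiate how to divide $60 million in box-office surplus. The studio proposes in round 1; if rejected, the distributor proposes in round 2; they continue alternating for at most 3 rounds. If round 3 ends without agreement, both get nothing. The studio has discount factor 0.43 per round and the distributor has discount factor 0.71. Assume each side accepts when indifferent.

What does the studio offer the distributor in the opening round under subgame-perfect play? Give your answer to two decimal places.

Round 3 (the studio proposes): the distributor will accept anything ≥ 0, so the studio offers 0 and keeps 60.
Round 2 (the distributor proposes): the studio can get 60 next round, worth 0.43 × 60 = 25.8 now, so the distributor offers 25.8, keeping 34.2.
Round 1 (the studio proposes): the distributor can get 34.2 next round, worth 0.71 × 34.2 = 24.282 now. The studio offers 24.282 and keeps 60 − 24.282 = 35.718.

24.28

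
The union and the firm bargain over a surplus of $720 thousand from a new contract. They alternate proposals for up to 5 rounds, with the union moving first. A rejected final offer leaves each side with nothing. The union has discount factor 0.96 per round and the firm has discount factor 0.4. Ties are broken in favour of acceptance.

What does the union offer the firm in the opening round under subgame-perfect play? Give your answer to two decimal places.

Solve by backward induction from round 5.
Round 5 (the union proposes): rejection yields 0 for the firm; the union offers 0 and keeps 720.
Round 4 (the firm proposes): the union can get 720 next round, worth 0.96 × 720 = 691.2 now, so the firm offers 691.2, keeping 28.8.
Round 3 (the union proposes): the firm can get 28.8 next round, worth 0.4 × 28.8 = 11.52 now. The union offers 11.52 and keeps 720 − 11.52 = 708.48.
Round 2 (the firm proposes): the union can get 708.48 next round, worth 0.96 × 708.48 = 680.1408 now. The firm offers 680.1408 and keeps 720 − 680.1408 = 39.8592.
Round 1 (the union proposes): the firm can get 39.8592 next round, worth 0.4 × 39.8592 = 15.94368 now. The union offers 15.94368 and keeps 720 − 15.94368 = 704.05632.

15.94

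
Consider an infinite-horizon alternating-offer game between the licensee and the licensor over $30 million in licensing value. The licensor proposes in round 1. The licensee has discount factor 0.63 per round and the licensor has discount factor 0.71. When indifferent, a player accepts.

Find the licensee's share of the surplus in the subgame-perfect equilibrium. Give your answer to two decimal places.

9.92

Let x be the licensor's share when the licensor proposes and y be the licensee's share when the licensee proposes.
The licensee accepts iff offered ≥ 0.63·y, so x = 30 − 0.63y. Symmetrically y = 30 − 0.71x.
Substituting: x = 30 − 0.63(30 − 0.71x), giving x(1 − 0.71·0.63) = 30(1 − 0.63).
So x = 30 × 0.37 / 0.5527 ≈ 20.0832, and the licensee receives 30 − x ≈ 9.9168.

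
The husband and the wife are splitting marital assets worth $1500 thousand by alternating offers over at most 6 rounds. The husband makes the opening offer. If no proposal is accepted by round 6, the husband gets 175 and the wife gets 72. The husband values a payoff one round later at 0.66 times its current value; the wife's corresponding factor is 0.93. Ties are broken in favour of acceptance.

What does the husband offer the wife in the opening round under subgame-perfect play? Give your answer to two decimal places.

Round 6 (the wife proposes): the husband gets 175 if talks fail, so the wife offers 175 and keeps 1325.
Round 5 (the husband proposes): the wife can get 1325 next round, worth 0.93 × 1325 = 1232.25 now. The husband offers 1232.25 and keeps 1500 − 1232.25 = 267.75.
Round 4 (the wife proposes): the husband can get 267.75 next round, worth 0.66 × 267.75 = 176.715 now, so the wife offers 176.715, keeping 1323.285.
Round 3 (the husband proposes): the wife can get 1323.285 next round, worth 0.93 × 1323.285 = 1230.65505 now; the husband offers that and keeps 269.34495.
Round 2 (the wife proposes): the husband can get 269.34495 next round, worth 0.66 × 269.34495 = 177.767667 now. The wife offers 177.767667 and keeps 1500 − 177.767667 = 1322.232333.
Round 1 (the husband proposes): the wife can get 1322.232333 next round, worth 0.93 × 1322.232333 = 1229.67606969 now; the husband offers that and keeps 270.32393031.

1229.68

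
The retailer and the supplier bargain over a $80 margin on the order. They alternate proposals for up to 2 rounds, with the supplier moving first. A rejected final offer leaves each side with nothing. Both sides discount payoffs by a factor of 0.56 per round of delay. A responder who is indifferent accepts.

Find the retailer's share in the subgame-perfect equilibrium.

44.8

Round 2 (the retailer proposes): rejection yields 0 for the supplier; the retailer offers 0 and keeps 80.
Round 1 (the supplier proposes): the retailer can get 80 next round, worth 0.56 × 80 = 44.8 now, so the supplier offers 44.8, keeping 35.2.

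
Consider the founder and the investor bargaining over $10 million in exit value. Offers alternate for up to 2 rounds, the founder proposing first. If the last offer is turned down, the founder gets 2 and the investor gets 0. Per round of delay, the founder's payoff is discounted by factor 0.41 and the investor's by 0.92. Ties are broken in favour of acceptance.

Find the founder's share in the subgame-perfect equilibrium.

2.64

By backward induction:
Round 2 (the investor proposes): the founder gets 2 if talks fail, so the investor offers 2 and keeps 8.
Round 1 (the founder proposes): the investor can get 8 next round, worth 0.92 × 8 = 7.36 now. The founder offers 7.36 and keeps 10 − 7.36 = 2.64.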